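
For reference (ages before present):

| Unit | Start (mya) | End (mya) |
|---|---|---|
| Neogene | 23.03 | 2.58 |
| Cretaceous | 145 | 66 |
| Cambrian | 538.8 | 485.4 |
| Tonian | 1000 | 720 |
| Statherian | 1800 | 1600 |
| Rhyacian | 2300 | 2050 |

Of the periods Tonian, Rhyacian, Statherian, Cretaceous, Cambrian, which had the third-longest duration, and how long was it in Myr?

Durations: Tonian 280; Rhyacian 250; Statherian 200; Cretaceous 79; Cambrian 53.4 Myr.
Sorted longest-first: Tonian (280), Rhyacian (250), Statherian (200), Cretaceous (79), Cambrian (53.4).
The third longest is Statherian at 200 Myr.

Statherian, 200 million years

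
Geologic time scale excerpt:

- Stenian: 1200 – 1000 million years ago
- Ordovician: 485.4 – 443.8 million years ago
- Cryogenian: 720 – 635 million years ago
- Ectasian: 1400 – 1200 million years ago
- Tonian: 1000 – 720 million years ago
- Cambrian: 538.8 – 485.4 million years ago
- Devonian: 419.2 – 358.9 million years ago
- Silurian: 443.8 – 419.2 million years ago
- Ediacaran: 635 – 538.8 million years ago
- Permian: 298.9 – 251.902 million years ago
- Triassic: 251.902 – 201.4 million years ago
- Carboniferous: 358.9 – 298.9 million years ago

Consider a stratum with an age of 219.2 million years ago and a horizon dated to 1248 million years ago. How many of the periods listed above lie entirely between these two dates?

10

The older date is 1248 Ma and the younger is 219.2 Ma.
Periods with start < 1248 and end > 219.2 Ma: Stenian (1200–1000), Tonian (1000–720), Cryogenian (720–635), Ediacaran (635–538.8), Cambrian (538.8–485.4), Ordovician (485.4–443.8), Silurian (443.8–419.2), Devonian (419.2–358.9), Carboniferous (358.9–298.9), Permian (298.9–251.902).
That is 10 complete periods.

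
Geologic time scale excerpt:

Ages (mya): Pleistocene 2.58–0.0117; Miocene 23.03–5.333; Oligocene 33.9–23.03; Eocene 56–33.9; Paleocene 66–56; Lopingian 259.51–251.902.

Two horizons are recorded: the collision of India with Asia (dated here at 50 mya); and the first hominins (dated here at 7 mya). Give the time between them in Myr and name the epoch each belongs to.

Elapsed time: 50 − 7 = 43 Myr.
50 Ma lies within 56–33.9 Ma: Eocene.
7 Ma lies within 23.03–5.333 Ma: Miocene.

43 million years apart; the first in the Eocene, the second in the Miocene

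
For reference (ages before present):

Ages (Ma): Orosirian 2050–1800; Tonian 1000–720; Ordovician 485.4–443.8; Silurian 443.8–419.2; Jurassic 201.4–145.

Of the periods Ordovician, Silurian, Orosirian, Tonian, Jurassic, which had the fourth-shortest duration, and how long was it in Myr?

Orosirian, 250 million years

Start − end for each: Ordovician 485.4 − 443.8 = 41.6; Silurian 443.8 − 419.2 = 24.6; Orosirian 2050 − 1800 = 250; Tonian 1000 − 720 = 280; Jurassic 201.4 − 145 = 56.4.
Ranking these from shortest: Silurian < Ordovician < Jurassic < Orosirian < Tonian.
Position 4 in that ranking is Orosirian, which lasted 250 Myr.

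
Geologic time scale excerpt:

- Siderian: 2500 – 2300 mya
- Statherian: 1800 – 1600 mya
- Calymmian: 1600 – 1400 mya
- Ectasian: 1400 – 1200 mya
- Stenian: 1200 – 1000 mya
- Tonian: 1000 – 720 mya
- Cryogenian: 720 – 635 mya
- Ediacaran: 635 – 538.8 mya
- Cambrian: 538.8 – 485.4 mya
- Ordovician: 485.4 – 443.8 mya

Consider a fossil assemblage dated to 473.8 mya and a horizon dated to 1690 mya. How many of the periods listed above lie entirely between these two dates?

7

1690 Ma sits inside the Statherian (1800–1600) and 473.8 Ma inside the Ordovician (485.4–443.8); neither of those is wholly between the two dates.
The listed periods lying completely between them are Calymmian, Ectasian, Stenian, Tonian, Cryogenian, Ediacaran, Cambrian — 7 in all.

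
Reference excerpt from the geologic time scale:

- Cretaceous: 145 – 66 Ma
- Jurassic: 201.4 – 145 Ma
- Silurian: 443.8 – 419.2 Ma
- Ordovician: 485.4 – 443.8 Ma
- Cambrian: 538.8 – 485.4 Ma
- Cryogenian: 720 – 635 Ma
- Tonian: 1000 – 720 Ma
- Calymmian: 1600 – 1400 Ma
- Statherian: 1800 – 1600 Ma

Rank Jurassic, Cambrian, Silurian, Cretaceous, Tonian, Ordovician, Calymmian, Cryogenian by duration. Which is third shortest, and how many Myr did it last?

Cambrian, 53.4 million years

Durations: Jurassic 56.4; Cambrian 53.4; Silurian 24.6; Cretaceous 79; Tonian 280; Ordovician 41.6; Calymmian 200; Cryogenian 85 Myr.
Sorted shortest-first: Silurian (24.6), Ordovician (41.6), Cambrian (53.4), Jurassic (56.4), Cretaceous (79), Cryogenian (85), Calymmian (200), Tonian (280).
The third shortest is Cambrian at 53.4 Myr.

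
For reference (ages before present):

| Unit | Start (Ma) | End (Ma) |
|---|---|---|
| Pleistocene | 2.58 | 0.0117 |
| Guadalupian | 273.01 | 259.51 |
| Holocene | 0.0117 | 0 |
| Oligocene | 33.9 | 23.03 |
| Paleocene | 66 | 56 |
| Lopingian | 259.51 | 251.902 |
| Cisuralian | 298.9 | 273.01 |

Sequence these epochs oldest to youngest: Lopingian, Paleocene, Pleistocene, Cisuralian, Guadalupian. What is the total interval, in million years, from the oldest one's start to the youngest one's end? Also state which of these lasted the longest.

Cisuralian → Guadalupian → Lopingian → Paleocene → Pleistocene; total span 298.8883 Myr; longest is Cisuralian

From the excerpt: Lopingian 259.51–251.902; Paleocene 66–56; Pleistocene 2.58–0.0117; Cisuralian 298.9–273.01; Guadalupian 273.01–259.51 (Ma).
Larger Ma is earlier, so the oldest is Cisuralian and the youngest is Pleistocene; oldest to youngest: Cisuralian, Guadalupian, Lopingian, Paleocene, Pleistocene.
Oldest start 298.9 minus youngest end 0.0117 gives 298.8883 Myr overall.
Individual lengths (start − end): Pleistocene 2.5683; Lopingian 7.608; Cisuralian 25.89; Paleocene 10; Guadalupian 13.5. The largest is Cisuralian at 25.89 Myr.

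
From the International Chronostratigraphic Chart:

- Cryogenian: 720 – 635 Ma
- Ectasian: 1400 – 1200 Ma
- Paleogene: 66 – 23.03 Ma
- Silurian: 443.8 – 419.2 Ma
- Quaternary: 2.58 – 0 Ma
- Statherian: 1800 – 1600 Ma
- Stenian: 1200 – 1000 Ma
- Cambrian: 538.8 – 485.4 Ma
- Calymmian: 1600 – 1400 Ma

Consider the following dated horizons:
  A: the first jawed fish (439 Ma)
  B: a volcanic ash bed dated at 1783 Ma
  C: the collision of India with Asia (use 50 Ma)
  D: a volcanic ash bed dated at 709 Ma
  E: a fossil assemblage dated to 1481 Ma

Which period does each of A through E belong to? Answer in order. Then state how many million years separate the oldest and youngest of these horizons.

A — Silurian; B — Statherian; C — Paleogene; D — Cryogenian; E — Calymmian; span 1733 million years

A: 439 Ma lies in 443.8–419.2 Ma, so Silurian.
B: 1783 Ma lies in 1800–1600 Ma, so Statherian.
C: 50 Ma lies in 66–23.03 Ma, so Paleogene.
D: 709 Ma lies in 720–635 Ma, so Cryogenian.
E: 1481 Ma lies in 1600–1400 Ma, so Calymmian.
Oldest = 1783 Ma, youngest = 50 Ma → span 1733 Myr.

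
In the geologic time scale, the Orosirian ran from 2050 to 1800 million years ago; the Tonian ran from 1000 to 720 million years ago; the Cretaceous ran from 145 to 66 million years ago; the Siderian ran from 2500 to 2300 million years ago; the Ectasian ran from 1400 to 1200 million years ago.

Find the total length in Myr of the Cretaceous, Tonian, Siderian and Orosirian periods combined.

809 million years

Duration is start − end for each: (145 − 66) + (1000 − 720) + (2500 − 2300) + (2050 − 1800).
That is 79 + 280 + 200 + 250, which totals 809 million years.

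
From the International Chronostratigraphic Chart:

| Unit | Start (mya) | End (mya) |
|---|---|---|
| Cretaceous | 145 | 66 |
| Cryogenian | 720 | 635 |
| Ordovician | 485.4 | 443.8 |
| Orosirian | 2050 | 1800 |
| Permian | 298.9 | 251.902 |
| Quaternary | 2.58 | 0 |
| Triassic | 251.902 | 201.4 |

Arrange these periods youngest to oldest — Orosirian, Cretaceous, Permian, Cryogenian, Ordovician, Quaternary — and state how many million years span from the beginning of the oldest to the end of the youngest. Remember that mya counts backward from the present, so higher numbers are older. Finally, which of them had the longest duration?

From the excerpt: Orosirian 2050–1800; Cretaceous 145–66; Permian 298.9–251.902; Cryogenian 720–635; Ordovician 485.4–443.8; Quaternary 2.58–0 (Ma).
Larger Ma is earlier, so the oldest is Orosirian and the youngest is Quaternary; youngest to oldest: Quaternary, Cretaceous, Permian, Ordovician, Cryogenian, Orosirian.
Oldest start 2050 minus youngest end 0 gives 2050 Myr overall.
Individual lengths (start − end): Quaternary 2.58; Cryogenian 85; Ordovician 41.6; Orosirian 250; Permian 46.998; Cretaceous 79. The largest is Orosirian at 250 Myr.

Quaternary, Cretaceous, Permian, Ordovician, Cryogenian, Orosirian; total span 2050 Myr; longest is Orosirian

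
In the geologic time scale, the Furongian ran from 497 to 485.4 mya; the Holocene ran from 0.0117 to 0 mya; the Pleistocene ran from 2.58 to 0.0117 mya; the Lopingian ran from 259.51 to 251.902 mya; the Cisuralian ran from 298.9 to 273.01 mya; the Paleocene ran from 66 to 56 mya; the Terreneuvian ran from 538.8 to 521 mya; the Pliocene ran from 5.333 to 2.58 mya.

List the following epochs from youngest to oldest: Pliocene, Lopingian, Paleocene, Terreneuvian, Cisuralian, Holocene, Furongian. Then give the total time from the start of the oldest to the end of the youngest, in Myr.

From the excerpt: Pliocene 5.333–2.58; Lopingian 259.51–251.902; Paleocene 66–56; Terreneuvian 538.8–521; Cisuralian 298.9–273.01; Holocene 0.0117–0; Furongian 497–485.4 (Ma).
Larger Ma is earlier, so the oldest is Terreneuvian and the youngest is Holocene; youngest to oldest: Holocene, Pliocene, Paleocene, Lopingian, Cisuralian, Furongian, Terreneuvian.
Oldest start 538.8 minus youngest end 0 gives 538.8 Myr overall.

Holocene → Pliocene → Paleocene → Lopingian → Cisuralian → Furongian → Terreneuvian; total span 538.8 Myr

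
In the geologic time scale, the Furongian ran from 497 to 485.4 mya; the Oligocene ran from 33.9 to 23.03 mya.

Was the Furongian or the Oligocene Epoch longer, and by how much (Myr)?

Furongian: 497 − 485.4 = 11.6 Myr.
Oligocene: 33.9 − 23.03 = 10.87 Myr.
Difference: 11.6 − 10.87 = 0.73 Myr, so the Furongian was longer.

Furongian, by 0.73 million years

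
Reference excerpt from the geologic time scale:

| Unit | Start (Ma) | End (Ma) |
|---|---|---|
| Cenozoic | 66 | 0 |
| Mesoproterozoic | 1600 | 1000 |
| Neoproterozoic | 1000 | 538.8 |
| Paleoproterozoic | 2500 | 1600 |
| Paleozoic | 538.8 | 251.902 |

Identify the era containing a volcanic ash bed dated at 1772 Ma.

1772 Ma lies between 2500 and 1600 Ma, so it falls in the Paleoproterozoic.

Paleoproterozoic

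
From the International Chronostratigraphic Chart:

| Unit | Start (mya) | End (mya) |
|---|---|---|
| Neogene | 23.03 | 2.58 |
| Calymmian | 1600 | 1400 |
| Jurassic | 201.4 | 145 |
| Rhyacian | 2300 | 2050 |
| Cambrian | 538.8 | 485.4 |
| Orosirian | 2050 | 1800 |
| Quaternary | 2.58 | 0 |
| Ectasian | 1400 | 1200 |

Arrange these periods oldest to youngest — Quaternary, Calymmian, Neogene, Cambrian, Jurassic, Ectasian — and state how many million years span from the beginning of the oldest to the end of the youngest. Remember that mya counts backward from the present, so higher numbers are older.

Calymmian, Ectasian, Cambrian, Jurassic, Neogene, Quaternary; total span 1600 Myr

Start ages (Ma): Calymmian 1600, Ectasian 1400, Cambrian 538.8, Jurassic 201.4, Neogene 23.03, Quaternary 2.58.
Ordered oldest to youngest: Calymmian, Ectasian, Cambrian, Jurassic, Neogene, Quaternary.
Span = 1600 − 0 = 1600 Myr.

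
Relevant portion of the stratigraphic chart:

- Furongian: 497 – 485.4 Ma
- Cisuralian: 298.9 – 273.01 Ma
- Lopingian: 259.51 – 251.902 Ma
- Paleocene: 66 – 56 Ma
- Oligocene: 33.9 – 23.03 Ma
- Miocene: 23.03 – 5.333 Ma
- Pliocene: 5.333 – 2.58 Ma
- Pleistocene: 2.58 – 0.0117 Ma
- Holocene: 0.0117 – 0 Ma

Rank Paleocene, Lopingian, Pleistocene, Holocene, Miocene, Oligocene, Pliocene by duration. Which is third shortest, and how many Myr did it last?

Pliocene, 2.753 million years

Start − end for each: Paleocene 66 − 56 = 10; Lopingian 259.51 − 251.902 = 7.608; Pleistocene 2.58 − 0.0117 = 2.5683; Holocene 0.0117 − 0 = 0.0117; Miocene 23.03 − 5.333 = 17.697; Oligocene 33.9 − 23.03 = 10.87; Pliocene 5.333 − 2.58 = 2.753.
Ranking these from shortest: Holocene < Pleistocene < Pliocene < Lopingian < Paleocene < Oligocene < Miocene.
Position 3 in that ranking is Pliocene, which lasted 2.753 Myr.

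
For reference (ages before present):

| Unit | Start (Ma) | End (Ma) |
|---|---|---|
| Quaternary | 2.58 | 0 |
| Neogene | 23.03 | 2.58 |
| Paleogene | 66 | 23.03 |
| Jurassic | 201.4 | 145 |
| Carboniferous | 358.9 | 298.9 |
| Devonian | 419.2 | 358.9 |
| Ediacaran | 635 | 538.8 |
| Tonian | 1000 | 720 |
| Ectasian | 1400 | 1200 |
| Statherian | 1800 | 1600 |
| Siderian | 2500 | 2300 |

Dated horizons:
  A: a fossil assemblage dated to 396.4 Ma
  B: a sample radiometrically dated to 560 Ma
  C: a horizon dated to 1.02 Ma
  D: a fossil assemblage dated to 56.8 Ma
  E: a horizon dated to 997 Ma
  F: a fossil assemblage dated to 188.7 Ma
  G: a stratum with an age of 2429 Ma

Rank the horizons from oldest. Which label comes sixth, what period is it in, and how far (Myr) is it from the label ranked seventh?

Sorted oldest-first by Ma: G (2429), E (997), B (560), A (396.4), F (188.7), D (56.8), C (1.02).
The sixth oldest is D at 56.8 Ma, which lies in 66–23.03 Ma: the Paleogene.
The seventh oldest is C at 1.02 Ma; separation = |56.8 − 1.02| = 55.78 Myr.

D, in the Paleogene; 55.78 million years to C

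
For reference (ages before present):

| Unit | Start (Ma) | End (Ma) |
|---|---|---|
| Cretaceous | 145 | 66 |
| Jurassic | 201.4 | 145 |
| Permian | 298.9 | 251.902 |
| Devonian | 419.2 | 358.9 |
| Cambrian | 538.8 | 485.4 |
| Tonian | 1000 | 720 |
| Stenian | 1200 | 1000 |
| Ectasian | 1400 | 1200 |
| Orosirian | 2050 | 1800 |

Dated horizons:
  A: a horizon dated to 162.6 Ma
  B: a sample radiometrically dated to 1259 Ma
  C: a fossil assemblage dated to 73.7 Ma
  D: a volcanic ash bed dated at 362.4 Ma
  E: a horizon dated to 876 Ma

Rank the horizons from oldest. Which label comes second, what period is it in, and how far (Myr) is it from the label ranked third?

Sorted oldest-first by Ma: B (1259), E (876), D (362.4), A (162.6), C (73.7).
The second oldest is E at 876 Ma, which lies in 1000–720 Ma: the Tonian.
The third oldest is D at 362.4 Ma; separation = |876 − 362.4| = 513.6 Myr.

E, in the Tonian; 513.6 million years to D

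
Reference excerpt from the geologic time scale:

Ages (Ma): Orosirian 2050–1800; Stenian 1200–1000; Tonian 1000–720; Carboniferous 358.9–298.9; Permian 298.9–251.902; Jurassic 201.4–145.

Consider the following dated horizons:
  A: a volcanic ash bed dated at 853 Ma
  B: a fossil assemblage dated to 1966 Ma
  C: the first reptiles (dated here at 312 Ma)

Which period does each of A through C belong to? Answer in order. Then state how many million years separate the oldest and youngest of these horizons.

Match each age against the start–end ranges in the excerpt: A = 853 Ma → Tonian (1000–720); B = 1966 Ma → Orosirian (2050–1800); C = 312 Ma → Carboniferous (358.9–298.9).
The largest age is 1966 Ma and the smallest is 312 Ma; their difference is 1654 Myr.

A — Tonian; B — Orosirian; C — Carboniferous; span 1654 million years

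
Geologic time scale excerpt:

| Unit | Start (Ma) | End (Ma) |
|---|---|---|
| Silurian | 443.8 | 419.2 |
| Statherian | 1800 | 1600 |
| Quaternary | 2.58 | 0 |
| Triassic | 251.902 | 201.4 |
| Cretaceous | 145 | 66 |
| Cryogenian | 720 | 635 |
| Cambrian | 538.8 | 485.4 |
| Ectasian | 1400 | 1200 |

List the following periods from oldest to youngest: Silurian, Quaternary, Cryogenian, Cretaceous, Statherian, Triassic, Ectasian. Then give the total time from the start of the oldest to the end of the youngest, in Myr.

Statherian, Ectasian, Cryogenian, Silurian, Triassic, Cretaceous, Quaternary; total span 1800 Myr

From the excerpt: Silurian 443.8–419.2; Quaternary 2.58–0; Cryogenian 720–635; Cretaceous 145–66; Statherian 1800–1600; Triassic 251.902–201.4; Ectasian 1400–1200 (Ma).
Larger Ma is earlier, so the oldest is Statherian and the youngest is Quaternary; oldest to youngest: Statherian, Ectasian, Cryogenian, Silurian, Triassic, Cretaceous, Quaternary.
Oldest start 1800 minus youngest end 0 gives 1800 Myr overall.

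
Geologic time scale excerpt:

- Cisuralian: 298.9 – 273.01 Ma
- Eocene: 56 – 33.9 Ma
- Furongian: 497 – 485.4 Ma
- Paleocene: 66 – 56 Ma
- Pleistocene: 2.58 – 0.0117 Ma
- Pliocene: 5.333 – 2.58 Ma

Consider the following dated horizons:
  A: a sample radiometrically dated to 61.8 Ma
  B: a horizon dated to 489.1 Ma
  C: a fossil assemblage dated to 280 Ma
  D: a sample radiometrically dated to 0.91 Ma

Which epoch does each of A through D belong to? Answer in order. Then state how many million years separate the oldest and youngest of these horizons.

A — Paleocene; B — Furongian; C — Cisuralian; D — Pleistocene; span 488.19 million years

A: 61.8 Ma lies in 66–56 Ma, so Paleocene.
B: 489.1 Ma lies in 497–485.4 Ma, so Furongian.
C: 280 Ma lies in 298.9–273.01 Ma, so Cisuralian.
D: 0.91 Ma lies in 2.58–0.0117 Ma, so Pleistocene.
Oldest = 489.1 Ma, youngest = 0.91 Ma → span 488.19 Myr.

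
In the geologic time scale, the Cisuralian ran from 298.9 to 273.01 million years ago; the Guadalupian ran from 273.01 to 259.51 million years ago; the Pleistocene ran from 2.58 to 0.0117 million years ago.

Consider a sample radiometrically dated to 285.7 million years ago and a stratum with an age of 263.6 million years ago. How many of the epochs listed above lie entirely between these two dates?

Checking each listed span, none has both start < 285.7 Ma and end > 263.6 Ma — every epoch straddles one of the two dates or lies outside them — so the count is 0.

0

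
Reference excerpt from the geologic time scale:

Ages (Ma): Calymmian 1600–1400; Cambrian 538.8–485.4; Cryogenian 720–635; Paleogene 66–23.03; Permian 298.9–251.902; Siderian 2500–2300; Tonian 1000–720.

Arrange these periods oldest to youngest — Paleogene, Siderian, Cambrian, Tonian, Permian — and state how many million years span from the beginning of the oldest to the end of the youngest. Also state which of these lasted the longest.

Siderian, Tonian, Cambrian, Permian, Paleogene; total span 2476.97 Myr; longest is Tonian

Start ages (Ma): Siderian 2500, Tonian 1000, Cambrian 538.8, Permian 298.9, Paleogene 66.
Ordered oldest to youngest: Siderian, Tonian, Cambrian, Permian, Paleogene.
Span = 2500 − 23.03 = 2476.97 Myr.
Durations: Siderian 200, Cambrian 53.4, Tonian 280, Permian 46.998, Paleogene 42.97 → longest is Tonian (280 Myr).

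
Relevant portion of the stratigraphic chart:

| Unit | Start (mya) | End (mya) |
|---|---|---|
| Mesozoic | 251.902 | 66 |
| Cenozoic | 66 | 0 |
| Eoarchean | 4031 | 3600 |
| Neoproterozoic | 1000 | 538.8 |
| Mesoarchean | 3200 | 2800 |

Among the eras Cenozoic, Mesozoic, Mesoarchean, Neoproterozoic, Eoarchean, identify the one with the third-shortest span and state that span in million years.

Durations: Cenozoic 66; Mesozoic 185.902; Mesoarchean 400; Neoproterozoic 461.2; Eoarchean 431 Myr.
Sorted shortest-first: Cenozoic (66), Mesozoic (185.902), Mesoarchean (400), Eoarchean (431), Neoproterozoic (461.2).
The third shortest is Mesoarchean at 400 Myr.

Mesoarchean, 400 million years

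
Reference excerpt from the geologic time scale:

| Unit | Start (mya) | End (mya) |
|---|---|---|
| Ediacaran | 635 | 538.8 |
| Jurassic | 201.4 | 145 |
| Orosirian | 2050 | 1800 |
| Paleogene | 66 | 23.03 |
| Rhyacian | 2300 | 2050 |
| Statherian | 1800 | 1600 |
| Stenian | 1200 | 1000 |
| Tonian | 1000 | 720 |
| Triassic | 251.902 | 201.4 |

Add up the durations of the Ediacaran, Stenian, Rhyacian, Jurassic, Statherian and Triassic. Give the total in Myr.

853.102 million years

Duration is start − end for each: (635 − 538.8) + (1200 − 1000) + (2300 − 2050) + (201.4 − 145) + (1800 − 1600) + (251.902 − 201.4).
That is 96.2 + 200 + 250 + 56.4 + 200 + 50.502, which totals 853.102 million years.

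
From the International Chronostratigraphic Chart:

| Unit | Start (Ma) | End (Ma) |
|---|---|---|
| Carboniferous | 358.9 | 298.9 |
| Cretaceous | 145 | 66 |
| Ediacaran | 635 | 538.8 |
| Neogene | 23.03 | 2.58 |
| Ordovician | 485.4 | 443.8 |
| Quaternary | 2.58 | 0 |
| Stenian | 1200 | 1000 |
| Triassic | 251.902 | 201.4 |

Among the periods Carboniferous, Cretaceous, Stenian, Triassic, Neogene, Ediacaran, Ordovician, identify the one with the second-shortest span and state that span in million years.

Ordovician, 41.6 million years

Start − end for each: Carboniferous 358.9 − 298.9 = 60; Cretaceous 145 − 66 = 79; Stenian 1200 − 1000 = 200; Triassic 251.902 − 201.4 = 50.502; Neogene 23.03 − 2.58 = 20.45; Ediacaran 635 − 538.8 = 96.2; Ordovician 485.4 − 443.8 = 41.6.
Ranking these from shortest: Neogene < Ordovician < Triassic < Carboniferous < Cretaceous < Ediacaran < Stenian.
Position 2 in that ranking is Ordovician, which lasted 41.6 Myr.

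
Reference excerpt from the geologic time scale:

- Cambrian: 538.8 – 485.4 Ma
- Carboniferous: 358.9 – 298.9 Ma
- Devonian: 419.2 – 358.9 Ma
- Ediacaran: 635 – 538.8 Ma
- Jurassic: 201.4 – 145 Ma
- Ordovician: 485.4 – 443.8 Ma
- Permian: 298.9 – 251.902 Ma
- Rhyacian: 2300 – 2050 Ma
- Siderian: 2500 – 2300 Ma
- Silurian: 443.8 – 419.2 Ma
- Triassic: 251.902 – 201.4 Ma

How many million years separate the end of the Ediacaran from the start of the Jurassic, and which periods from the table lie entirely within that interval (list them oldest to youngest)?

337.4 million years; Cambrian, Ordovician, Silurian, Devonian, Carboniferous, Permian, Triassic

End of Ediacaran = 538.8 Ma; start of Jurassic = 201.4 Ma.
Gap = 538.8 − 201.4 = 337.4 Myr.
Periods wholly inside 538.8–201.4 Ma: Cambrian (538.8–485.4), Ordovician (485.4–443.8), Silurian (443.8–419.2), Devonian (419.2–358.9), Carboniferous (358.9–298.9), Permian (298.9–251.902), Triassic (251.902–201.4).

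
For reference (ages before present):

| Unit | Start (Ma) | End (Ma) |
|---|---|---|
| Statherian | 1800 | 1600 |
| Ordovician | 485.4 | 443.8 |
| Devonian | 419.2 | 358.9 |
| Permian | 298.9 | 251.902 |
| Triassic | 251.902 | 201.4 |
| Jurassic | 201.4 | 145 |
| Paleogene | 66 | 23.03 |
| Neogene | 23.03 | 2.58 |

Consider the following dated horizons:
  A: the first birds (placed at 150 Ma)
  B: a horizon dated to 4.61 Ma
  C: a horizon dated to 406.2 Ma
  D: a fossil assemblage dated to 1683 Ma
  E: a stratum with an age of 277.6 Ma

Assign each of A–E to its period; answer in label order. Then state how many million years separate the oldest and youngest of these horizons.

Match each age against the start–end ranges in the excerpt: A = 150 Ma → Jurassic (201.4–145); B = 4.61 Ma → Neogene (23.03–2.58); C = 406.2 Ma → Devonian (419.2–358.9); D = 1683 Ma → Statherian (1800–1600); E = 277.6 Ma → Permian (298.9–251.902).
The largest age is 1683 Ma and the smallest is 4.61 Ma; their difference is 1678.39 Myr.

A — Jurassic; B — Neogene; C — Devonian; D — Statherian; E — Permian; span 1678.39 million years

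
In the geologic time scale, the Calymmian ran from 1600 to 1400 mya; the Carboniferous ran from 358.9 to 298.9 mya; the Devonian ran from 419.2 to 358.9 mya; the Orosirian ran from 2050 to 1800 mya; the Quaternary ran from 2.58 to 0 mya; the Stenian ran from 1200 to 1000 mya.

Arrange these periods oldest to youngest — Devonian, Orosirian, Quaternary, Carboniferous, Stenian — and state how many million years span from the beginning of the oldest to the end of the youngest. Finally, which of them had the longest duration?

From the excerpt: Devonian 419.2–358.9; Orosirian 2050–1800; Quaternary 2.58–0; Carboniferous 358.9–298.9; Stenian 1200–1000 (Ma).
Larger Ma is earlier, so the oldest is Orosirian and the youngest is Quaternary; oldest to youngest: Orosirian, Stenian, Devonian, Carboniferous, Quaternary.
Oldest start 2050 minus youngest end 0 gives 2050 Myr overall.
Individual lengths (start − end): Stenian 200; Carboniferous 60; Orosirian 250; Devonian 60.3; Quaternary 2.58. The largest is Orosirian at 250 Myr.

Orosirian → Stenian → Devonian → Carboniferous → Quaternary; total span 2050 Myr; longest is Orosirian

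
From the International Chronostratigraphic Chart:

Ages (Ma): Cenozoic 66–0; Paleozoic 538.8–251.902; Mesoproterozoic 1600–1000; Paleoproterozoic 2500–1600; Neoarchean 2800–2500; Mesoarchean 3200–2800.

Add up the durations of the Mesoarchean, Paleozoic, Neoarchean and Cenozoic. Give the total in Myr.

1052.898 million years

Each duration: Mesoarchean = 400; Paleozoic = 286.898; Neoarchean = 300; Cenozoic = 66.
Sum: 400 + 286.898 + 300 + 66 = 1052.898 Myr.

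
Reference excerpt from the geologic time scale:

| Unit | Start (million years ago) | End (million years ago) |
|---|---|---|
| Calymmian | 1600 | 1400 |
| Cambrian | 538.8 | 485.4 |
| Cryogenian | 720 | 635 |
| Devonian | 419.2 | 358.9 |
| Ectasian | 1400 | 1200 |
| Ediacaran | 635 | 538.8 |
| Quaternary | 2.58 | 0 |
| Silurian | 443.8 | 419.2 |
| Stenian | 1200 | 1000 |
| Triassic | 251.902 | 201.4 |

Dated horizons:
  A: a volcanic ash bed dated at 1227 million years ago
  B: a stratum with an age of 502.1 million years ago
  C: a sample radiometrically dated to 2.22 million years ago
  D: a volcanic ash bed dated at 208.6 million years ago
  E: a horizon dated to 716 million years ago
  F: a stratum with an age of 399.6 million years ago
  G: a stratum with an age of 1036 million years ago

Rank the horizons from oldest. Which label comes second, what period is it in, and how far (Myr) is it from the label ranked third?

Sorted oldest-first by Ma: A (1227), G (1036), E (716), B (502.1), F (399.6), D (208.6), C (2.22).
The second oldest is G at 1036 Ma, which lies in 1200–1000 Ma: the Stenian.
The third oldest is E at 716 Ma; separation = |1036 − 716| = 320 Myr.

G, in the Stenian; 320 million years to E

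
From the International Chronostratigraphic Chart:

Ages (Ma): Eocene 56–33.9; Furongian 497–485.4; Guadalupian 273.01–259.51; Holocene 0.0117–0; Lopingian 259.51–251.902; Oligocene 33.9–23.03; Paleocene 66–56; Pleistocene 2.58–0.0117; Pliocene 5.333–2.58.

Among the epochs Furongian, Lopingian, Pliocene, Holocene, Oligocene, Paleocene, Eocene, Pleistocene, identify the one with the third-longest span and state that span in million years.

Oligocene, 10.87 million years

Start − end for each: Furongian 497 − 485.4 = 11.6; Lopingian 259.51 − 251.902 = 7.608; Pliocene 5.333 − 2.58 = 2.753; Holocene 0.0117 − 0 = 0.0117; Oligocene 33.9 − 23.03 = 10.87; Paleocene 66 − 56 = 10; Eocene 56 − 33.9 = 22.1; Pleistocene 2.58 − 0.0117 = 2.5683.
Ranking these from longest: Eocene > Furongian > Oligocene > Paleocene > Lopingian > Pliocene > Pleistocene > Holocene.
Position 3 in that ranking is Oligocene, which lasted 10.87 Myr.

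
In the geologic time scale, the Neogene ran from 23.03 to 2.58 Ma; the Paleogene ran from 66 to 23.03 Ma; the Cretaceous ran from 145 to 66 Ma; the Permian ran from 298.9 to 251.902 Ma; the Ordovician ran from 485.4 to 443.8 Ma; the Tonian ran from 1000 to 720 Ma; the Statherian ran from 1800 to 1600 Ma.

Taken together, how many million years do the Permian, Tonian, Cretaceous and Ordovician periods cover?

Duration is start − end for each: (298.9 − 251.902) + (1000 − 720) + (145 − 66) + (485.4 − 443.8).
That is 46.998 + 280 + 79 + 41.6, which totals 447.598 million years.

447.598 million years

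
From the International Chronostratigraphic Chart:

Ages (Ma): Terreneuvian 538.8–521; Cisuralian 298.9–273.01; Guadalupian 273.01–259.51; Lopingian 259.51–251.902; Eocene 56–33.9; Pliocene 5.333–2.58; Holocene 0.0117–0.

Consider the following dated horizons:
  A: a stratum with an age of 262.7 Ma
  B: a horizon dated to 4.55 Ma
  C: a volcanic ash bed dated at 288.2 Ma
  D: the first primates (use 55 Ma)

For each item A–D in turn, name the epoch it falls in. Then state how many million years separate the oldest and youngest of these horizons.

Match each age against the start–end ranges in the excerpt: A = 262.7 Ma → Guadalupian (273.01–259.51); B = 4.55 Ma → Pliocene (5.333–2.58); C = 288.2 Ma → Cisuralian (298.9–273.01); D = 55 Ma → Eocene (56–33.9).
The largest age is 288.2 Ma and the smallest is 4.55 Ma; their difference is 283.65 Myr.

A — Guadalupian; B — Pliocene; C — Cisuralian; D — Eocene; span 283.65 million years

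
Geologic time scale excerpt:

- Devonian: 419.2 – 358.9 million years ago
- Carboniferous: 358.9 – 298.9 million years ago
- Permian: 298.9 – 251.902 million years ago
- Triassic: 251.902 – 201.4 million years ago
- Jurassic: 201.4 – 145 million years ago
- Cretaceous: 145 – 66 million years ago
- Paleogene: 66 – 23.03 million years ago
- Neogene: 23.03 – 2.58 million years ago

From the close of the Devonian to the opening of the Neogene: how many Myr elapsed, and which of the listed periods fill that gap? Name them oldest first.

The Devonian closes at 358.9 Ma and the Neogene opens at 23.03 Ma, so the interval is 358.9 − 23.03 = 335.87 Myr.
A period fits inside if it starts at or after 358.9 Ma and ends at or before 23.03 Ma; oldest first that gives Carboniferous, Permian, Triassic, Jurassic, Cretaceous, Paleogene.

335.87 million years; Carboniferous, Permian, Triassic, Jurassic, Cretaceous, Paleogene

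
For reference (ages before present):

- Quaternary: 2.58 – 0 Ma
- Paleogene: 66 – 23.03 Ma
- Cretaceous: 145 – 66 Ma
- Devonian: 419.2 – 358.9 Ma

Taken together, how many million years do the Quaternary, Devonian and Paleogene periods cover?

Each duration: Quaternary = 2.58; Devonian = 60.3; Paleogene = 42.97.
Sum: 2.58 + 60.3 + 42.97 = 105.85 Myr.

105.85 million years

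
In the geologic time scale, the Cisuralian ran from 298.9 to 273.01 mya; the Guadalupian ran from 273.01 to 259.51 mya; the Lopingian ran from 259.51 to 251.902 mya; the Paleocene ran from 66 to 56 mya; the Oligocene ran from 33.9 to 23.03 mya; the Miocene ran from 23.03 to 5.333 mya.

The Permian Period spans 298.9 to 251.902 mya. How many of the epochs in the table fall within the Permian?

Epochs inside 298.9–251.902 Ma: Cisuralian, Guadalupian, Lopingian — 3 in total.

3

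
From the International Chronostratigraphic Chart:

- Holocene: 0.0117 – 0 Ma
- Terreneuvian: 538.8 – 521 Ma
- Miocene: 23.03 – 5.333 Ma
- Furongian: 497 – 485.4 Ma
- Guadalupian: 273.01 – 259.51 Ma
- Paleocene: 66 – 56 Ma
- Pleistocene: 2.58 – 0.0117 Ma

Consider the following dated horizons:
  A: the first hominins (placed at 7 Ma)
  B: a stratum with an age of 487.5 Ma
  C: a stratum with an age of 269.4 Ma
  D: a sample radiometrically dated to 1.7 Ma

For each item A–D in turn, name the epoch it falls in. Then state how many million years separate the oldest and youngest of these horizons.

A — Miocene; B — Furongian; C — Guadalupian; D — Pleistocene; span 485.8 million years

Match each age against the start–end ranges in the excerpt: A = 7 Ma → Miocene (23.03–5.333); B = 487.5 Ma → Furongian (497–485.4); C = 269.4 Ma → Guadalupian (273.01–259.51); D = 1.7 Ma → Pleistocene (2.58–0.0117).
The largest age is 487.5 Ma and the smallest is 1.7 Ma; their difference is 485.8 Myr.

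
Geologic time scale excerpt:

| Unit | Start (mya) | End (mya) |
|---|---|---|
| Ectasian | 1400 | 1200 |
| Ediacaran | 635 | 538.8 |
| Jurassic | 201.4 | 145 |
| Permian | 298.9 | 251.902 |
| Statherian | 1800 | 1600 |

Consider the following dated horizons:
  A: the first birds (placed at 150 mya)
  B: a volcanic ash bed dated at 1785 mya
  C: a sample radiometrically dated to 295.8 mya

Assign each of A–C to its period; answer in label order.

Match each age against the start–end ranges in the excerpt: A = 150 Ma → Jurassic (201.4–145); B = 1785 Ma → Statherian (1800–1600); C = 295.8 Ma → Permian (298.9–251.902).

A — Jurassic; B — Statherian; C — Permian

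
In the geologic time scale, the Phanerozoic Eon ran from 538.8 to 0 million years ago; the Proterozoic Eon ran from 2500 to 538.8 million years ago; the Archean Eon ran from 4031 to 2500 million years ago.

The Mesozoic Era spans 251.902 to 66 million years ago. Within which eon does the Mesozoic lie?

Phanerozoic

The Mesozoic (251.902–66 Ma) lies entirely within 538.8–0 Ma, the Phanerozoic Eon.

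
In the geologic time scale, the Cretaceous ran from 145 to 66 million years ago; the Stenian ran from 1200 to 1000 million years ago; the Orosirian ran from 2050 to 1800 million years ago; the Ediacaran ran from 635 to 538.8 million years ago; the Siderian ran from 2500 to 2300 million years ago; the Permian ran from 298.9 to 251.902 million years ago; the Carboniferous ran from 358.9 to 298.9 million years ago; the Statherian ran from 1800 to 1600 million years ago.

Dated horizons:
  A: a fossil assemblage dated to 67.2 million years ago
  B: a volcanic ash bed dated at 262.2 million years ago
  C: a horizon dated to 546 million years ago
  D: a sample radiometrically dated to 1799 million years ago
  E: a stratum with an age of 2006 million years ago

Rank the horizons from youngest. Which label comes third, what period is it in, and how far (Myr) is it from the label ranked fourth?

Sorted youngest-first by Ma: A (67.2), B (262.2), C (546), D (1799), E (2006).
The third youngest is C at 546 Ma, which lies in 635–538.8 Ma: the Ediacaran.
The fourth youngest is D at 1799 Ma; separation = |546 − 1799| = 1253 Myr.

C, in the Ediacaran; 1253 million years to D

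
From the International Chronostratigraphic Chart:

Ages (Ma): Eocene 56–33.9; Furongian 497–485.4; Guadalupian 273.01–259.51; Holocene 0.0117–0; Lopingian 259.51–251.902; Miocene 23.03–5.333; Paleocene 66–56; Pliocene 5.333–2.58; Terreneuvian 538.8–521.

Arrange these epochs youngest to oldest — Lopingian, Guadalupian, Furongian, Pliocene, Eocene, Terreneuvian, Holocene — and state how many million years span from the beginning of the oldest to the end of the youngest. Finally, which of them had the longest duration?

Holocene, Pliocene, Eocene, Lopingian, Guadalupian, Furongian, Terreneuvian; total span 538.8 Myr; longest is Eocene

Start ages (Ma): Terreneuvian 538.8, Furongian 497, Guadalupian 273.01, Lopingian 259.51, Eocene 56, Pliocene 5.333, Holocene 0.0117.
Ordered youngest to oldest: Holocene, Pliocene, Eocene, Lopingian, Guadalupian, Furongian, Terreneuvian.
Span = 538.8 − 0 = 538.8 Myr.
Durations: Furongian 11.6, Pliocene 2.753, Terreneuvian 17.8, Eocene 22.1, Holocene 0.0117, Guadalupian 13.5, Lopingian 7.608 → longest is Eocene (22.1 Myr).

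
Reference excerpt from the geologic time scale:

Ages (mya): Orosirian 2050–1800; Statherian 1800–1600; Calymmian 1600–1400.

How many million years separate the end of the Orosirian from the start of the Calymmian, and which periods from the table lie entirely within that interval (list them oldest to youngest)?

200 million years; Statherian

End of Orosirian = 1800 Ma; start of Calymmian = 1600 Ma.
Gap = 1800 − 1600 = 200 Myr.
Periods wholly inside 1800–1600 Ma: Statherian (1800–1600).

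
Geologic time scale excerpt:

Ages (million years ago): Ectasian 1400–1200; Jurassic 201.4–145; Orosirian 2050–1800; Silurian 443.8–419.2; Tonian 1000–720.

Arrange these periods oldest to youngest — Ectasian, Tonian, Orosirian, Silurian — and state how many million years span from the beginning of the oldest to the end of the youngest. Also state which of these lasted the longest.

From the excerpt: Ectasian 1400–1200; Tonian 1000–720; Orosirian 2050–1800; Silurian 443.8–419.2 (Ma).
Larger Ma is earlier, so the oldest is Orosirian and the youngest is Silurian; oldest to youngest: Orosirian, Ectasian, Tonian, Silurian.
Oldest start 2050 minus youngest end 419.2 gives 1630.8 Myr overall.
Individual lengths (start − end): Ectasian 200; Orosirian 250; Silurian 24.6; Tonian 280. The largest is Tonian at 280 Myr.

Orosirian, Ectasian, Tonian, Silurian; total span 1630.8 Myr; longest is Tonian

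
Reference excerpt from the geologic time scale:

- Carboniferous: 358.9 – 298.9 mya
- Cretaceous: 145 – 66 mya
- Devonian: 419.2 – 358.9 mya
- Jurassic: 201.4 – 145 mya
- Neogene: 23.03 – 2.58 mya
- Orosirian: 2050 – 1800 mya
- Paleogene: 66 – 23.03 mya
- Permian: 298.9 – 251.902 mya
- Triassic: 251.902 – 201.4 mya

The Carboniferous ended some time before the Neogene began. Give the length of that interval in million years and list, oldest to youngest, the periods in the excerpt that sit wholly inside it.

275.87 million years; Permian, Triassic, Jurassic, Cretaceous, Paleogene

End of Carboniferous = 298.9 Ma; start of Neogene = 23.03 Ma.
Gap = 298.9 − 23.03 = 275.87 Myr.
Periods wholly inside 298.9–23.03 Ma: Permian (298.9–251.902), Triassic (251.902–201.4), Jurassic (201.4–145), Cretaceous (145–66), Paleogene (66–23.03).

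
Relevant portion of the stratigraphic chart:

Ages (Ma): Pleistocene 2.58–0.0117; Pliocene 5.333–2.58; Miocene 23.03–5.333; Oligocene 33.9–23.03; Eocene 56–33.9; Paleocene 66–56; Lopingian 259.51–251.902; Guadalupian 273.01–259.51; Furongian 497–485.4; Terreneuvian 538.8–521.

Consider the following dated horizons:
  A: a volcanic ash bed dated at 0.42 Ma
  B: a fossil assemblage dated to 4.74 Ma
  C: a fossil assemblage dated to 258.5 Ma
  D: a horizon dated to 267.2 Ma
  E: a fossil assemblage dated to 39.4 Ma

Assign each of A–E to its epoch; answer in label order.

A — Pleistocene; B — Pliocene; C — Lopingian; D — Guadalupian; E — Eocene

Match each age against the start–end ranges in the excerpt: A = 0.42 Ma → Pleistocene (2.58–0.0117); B = 4.74 Ma → Pliocene (5.333–2.58); C = 258.5 Ma → Lopingian (259.51–251.902); D = 267.2 Ma → Guadalupian (273.01–259.51); E = 39.4 Ma → Eocene (56–33.9).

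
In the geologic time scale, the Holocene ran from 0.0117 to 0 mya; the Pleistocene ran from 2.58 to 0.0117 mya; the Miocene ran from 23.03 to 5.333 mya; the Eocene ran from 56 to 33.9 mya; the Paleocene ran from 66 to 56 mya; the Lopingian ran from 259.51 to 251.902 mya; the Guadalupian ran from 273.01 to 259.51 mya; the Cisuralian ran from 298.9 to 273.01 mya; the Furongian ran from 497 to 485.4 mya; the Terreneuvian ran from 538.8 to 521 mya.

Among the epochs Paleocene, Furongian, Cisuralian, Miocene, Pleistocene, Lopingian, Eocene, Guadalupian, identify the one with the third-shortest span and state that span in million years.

Paleocene, 10 million years

Start − end for each: Paleocene 66 − 56 = 10; Furongian 497 − 485.4 = 11.6; Cisuralian 298.9 − 273.01 = 25.89; Miocene 23.03 − 5.333 = 17.697; Pleistocene 2.58 − 0.0117 = 2.5683; Lopingian 259.51 − 251.902 = 7.608; Eocene 56 − 33.9 = 22.1; Guadalupian 273.01 − 259.51 = 13.5.
Ranking these from shortest: Pleistocene < Lopingian < Paleocene < Furongian < Guadalupian < Miocene < Eocene < Cisuralian.
Position 3 in that ranking is Paleocene, which lasted 10 Myr.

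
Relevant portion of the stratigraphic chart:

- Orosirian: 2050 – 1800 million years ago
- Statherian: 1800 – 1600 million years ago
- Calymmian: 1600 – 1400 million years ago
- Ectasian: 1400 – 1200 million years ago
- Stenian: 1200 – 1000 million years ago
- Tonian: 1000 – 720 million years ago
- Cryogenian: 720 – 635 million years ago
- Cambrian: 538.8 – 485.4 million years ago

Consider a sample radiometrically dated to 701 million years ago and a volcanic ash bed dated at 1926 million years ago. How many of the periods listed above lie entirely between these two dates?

5

1926 Ma sits inside the Orosirian (2050–1800) and 701 Ma inside the Cryogenian (720–635); neither of those is wholly between the two dates.
The listed periods lying completely between them are Statherian, Calymmian, Ectasian, Stenian, Tonian — 5 in all.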